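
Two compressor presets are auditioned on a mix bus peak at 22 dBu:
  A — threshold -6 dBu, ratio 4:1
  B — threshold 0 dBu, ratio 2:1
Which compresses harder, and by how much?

A, by 10 dB

A: GR = 28 − 28/4 = 21 dB.
B: GR = 22 − 22/2 = 11 dB.
Difference: 10 dB in favour of A.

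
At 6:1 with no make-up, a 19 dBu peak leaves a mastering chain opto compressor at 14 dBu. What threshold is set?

Gain reduction = 19 − 14 = 5 dB; output overshoot = GR / (R − 1) = 5 / 5 = 1 dB.
Threshold = output − output overshoot = 14 − 1 = 13 dBu.

13 dBu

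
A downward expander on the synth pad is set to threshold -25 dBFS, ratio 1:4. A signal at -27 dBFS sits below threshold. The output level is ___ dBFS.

-33 dBFS

Undershoot = (-25) − (-27) = 2 dB.
At 1:4, that expands to 8 dB under threshold.
Output = -25 − 8 = -33 dBFS.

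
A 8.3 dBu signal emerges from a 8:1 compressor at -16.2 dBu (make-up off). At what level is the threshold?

-19.7 dBu

Gain reduction = 8.3 − (-16.2) = 24.5 dB; output overshoot = GR / (R − 1) = 24.5 / 7 = 3.5 dB.
Threshold = output − output overshoot = -16.2 − 3.5 = -19.7 dBu.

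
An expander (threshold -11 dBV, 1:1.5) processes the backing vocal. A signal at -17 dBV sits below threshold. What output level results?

The input is 6 dB below the -11 dBV threshold.
A 1:1.5 expander multiplies undershoot by 1.5: 6 × 1.5 = 9 dB below threshold.
Output = -11 − 9 = -20 dBV.

-20 dBV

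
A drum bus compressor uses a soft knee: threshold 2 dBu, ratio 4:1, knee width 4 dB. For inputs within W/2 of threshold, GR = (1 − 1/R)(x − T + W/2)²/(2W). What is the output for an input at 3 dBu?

2.15625 dBu

x − T + W/2 = 3 − 2 + 2 = 3.
GR = (1 − 1/4) × 3² / 8 = 0.75 × 9 / 8 = 0.84375 dB.
Output = 3 − 0.84375 = 2.15625 dBu.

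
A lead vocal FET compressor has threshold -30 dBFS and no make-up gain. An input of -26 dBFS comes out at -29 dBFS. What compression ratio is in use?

Input overshoot = -26 − (-30) = 4 dB; output overshoot = -29 − (-30) = 1 dB.
Ratio = 4 / 1 = 4.

4:1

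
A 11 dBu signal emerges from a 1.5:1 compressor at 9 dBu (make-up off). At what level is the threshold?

Gain reduction = 11 − 9 = 2 dB; output overshoot = GR / (R − 1) = 2 / 0.5 = 4 dB.
Threshold = output − output overshoot = 9 − 4 = 5 dBu.

5 dBu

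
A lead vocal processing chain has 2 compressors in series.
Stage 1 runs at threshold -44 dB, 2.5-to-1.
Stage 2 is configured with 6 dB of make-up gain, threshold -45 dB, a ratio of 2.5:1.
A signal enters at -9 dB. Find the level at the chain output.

-33 dB

Stage 1: 35 dB above -44 dB, reduced 2.5:1 to 14 dB above → -30 dB.
Stage 2: overshoot 15 dB → 15/2.5 = 6 dB → -39 dB; +6 dB make-up → -33 dB.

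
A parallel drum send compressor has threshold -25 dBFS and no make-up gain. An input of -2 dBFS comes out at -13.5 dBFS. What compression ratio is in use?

Input overshoot = -2 − (-25) = 23 dB; output overshoot = -13.5 − (-25) = 11.5 dB.
Ratio = 23 / 11.5 = 2.

2:1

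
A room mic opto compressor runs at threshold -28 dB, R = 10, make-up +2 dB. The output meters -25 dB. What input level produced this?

Stripping the +2 dB make-up gives -27 dB at the gain stage.
That's 1 dB above the -28 dB threshold.
Undo the ratio: input overshoot = 1 × 10 = 10 dB, giving input = -18 dB.

-18 dB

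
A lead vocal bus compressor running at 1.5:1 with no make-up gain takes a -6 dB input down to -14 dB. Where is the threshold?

-30 dB

Gain reduction = -6 − (-14) = 8 dB; output overshoot = GR / (R − 1) = 8 / 0.5 = 16 dB.
Threshold = output − output overshoot = -14 − 16 = -30 dB.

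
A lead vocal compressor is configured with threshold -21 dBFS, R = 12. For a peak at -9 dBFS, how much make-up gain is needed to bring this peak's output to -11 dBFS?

9 dB

Without make-up, output = threshold + overshoot/12 = -21 + 1 = -20 dBFS.
Gap to target: 9 dB.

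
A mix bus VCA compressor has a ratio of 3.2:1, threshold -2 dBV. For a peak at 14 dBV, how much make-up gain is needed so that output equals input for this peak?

11 dB

The peak compresses to -2 + 16/3.2 = 3 dBV.
To reach 14 dBV requires 14 − 3 = 11 dB of make-up.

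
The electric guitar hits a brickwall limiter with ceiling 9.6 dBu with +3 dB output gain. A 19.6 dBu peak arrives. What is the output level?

12.6 dBu

The limiter clamps the peak to its 9.6 dBu ceiling.
Output gain then adds 3 dB: 9.6 + 3 = 12.6 dBu.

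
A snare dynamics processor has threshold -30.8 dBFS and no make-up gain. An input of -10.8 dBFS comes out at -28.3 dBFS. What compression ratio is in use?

8:1

Input overshoot = -10.8 − (-30.8) = 20 dB; output overshoot = -28.3 − (-30.8) = 2.5 dB.
Ratio = 20 / 2.5 = 8.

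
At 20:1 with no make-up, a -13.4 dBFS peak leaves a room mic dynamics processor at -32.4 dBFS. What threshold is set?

Gain reduction = -13.4 − (-32.4) = 19 dB; output overshoot = GR / (R − 1) = 19 / 19 = 1 dB.
Threshold = output − output overshoot = -32.4 − 1 = -33.4 dBFS.

-33.4 dBFS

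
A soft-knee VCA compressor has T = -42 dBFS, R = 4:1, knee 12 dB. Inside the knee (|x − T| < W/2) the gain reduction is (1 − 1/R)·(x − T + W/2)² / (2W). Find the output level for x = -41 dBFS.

x − T + W/2 = -41 − (-42) + 6 = 7.
GR = (1 − 1/4) × 7² / 24 = 0.75 × 49 / 24 = 1.53125 dB.
Output = -41 − 1.53125 = -42.53125 dBFS.

-42.53125 dBFS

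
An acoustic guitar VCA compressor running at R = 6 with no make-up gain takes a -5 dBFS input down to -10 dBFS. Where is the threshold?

-11 dBFS

Input is 6 dB above T (since output overshoot × R = input overshoot: (-10 − T)·6 = -5 − T gives T = -11 dBFS).
Check: -11 + (-5 − (-11))/6 = -11 + 1 = -10 dBFS. ✓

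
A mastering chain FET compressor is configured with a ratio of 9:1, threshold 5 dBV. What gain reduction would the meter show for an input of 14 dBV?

8 dB

Overshoot = 14 − 5 = 9 dB.
A 9:1 ratio leaves 1 dB of that excess.
GR = overshoot in − overshoot out = 9 − 1 = 8 dB.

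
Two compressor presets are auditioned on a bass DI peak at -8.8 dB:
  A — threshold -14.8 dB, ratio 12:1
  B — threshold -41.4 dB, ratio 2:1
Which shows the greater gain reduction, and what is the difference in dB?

A: 6 dB over, compressed to 0.5 dB over, so 5.5 dB of GR.
B: 32.6 dB over, compressed to 16.3 dB over, so 16.3 dB of GR.
B applies 10.8 dB more gain reduction.

B, by 10.8 dB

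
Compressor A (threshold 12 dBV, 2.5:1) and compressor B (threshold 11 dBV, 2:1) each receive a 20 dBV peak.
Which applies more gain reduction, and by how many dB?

A: GR = 8 − 8/2.5 = 4.8 dB.
B: GR = 9 − 9/2 = 4.5 dB.
A applies 0.3 dB more gain reduction.

A, by 0.3 dB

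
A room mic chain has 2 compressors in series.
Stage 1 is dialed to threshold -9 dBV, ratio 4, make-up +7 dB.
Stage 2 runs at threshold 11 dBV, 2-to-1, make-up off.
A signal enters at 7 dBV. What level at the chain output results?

2 dBV

Stage 1: overshoot 16 dB → 16/4 = 4 dB → -5 dBV; +7 dB make-up → 2 dBV.
Stage 2: below threshold (2 ≤ 11); passes unchanged; output 2 dBV.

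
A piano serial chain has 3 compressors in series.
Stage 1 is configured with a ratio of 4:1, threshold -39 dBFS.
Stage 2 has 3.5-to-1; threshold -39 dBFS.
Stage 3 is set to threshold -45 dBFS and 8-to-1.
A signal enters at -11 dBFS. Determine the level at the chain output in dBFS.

-44 dBFS

Stage 1: 28 dB above -39 dBFS, reduced 4:1 to 7 dB above → -32 dBFS.
Stage 2: -32 dBFS is 7 dB over -39 dBFS; at 3.5:1 that becomes 2 dB over, giving -37 dBFS.
Stage 3: overshoot 8 dB → 8/8 = 1 dB → -44 dBFS.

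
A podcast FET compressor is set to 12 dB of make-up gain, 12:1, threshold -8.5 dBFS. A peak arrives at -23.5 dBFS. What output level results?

-11.5 dBFS

-23.5 dBFS is 15 dB below the -8.5 dBFS threshold, so no gain reduction is applied.
Make-up gain adds 12 dB: -23.5 + 12 = -11.5 dBFS.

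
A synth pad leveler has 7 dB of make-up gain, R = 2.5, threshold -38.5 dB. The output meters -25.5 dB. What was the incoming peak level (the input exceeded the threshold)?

Stripping the +7 dB make-up gives -32.5 dB at the gain stage.
The compressed level sits -32.5 − (-38.5) = 6 dB over threshold.
Input overshoot = R × output overshoot = 15 dB → input = -38.5 + 15 = -23.5 dB.

-23.5 dB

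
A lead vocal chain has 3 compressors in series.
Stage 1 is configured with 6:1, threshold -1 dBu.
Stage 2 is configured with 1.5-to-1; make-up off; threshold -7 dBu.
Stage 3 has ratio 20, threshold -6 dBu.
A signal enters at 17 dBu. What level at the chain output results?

-5.75 dBu

Stage 1: 18 dB above -1 dBu, reduced 6:1 to 3 dB above → 2 dBu.
Stage 2: 9 dB above -7 dBu, reduced 1.5:1 to 6 dB above → -1 dBu.
Stage 3: 5 dB above -6 dBu, reduced 20:1 to 0.25 dB above → -5.75 dBu.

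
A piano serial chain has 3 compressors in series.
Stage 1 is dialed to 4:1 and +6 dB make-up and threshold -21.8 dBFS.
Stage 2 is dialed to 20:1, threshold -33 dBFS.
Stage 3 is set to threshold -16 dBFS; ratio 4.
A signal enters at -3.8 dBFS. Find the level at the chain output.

-31.915 dBFS

Stage 1: overshoot 18 dB → 18/4 = 4.5 dB → -17.3 dBFS; +6 dB make-up → -11.3 dBFS.
Stage 2: overshoot 21.7 dB → 21.7/20 = 1.085 dB → -31.915 dBFS.
Stage 3: -31.915 dBFS is at or below the -16 dBFS threshold — no compression; output -31.915 dBFS.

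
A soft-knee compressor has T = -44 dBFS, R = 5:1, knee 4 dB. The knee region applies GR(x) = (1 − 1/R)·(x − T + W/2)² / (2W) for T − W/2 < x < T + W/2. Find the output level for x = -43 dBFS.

x − T + W/2 = -43 − (-44) + 2 = 3.
GR = (1 − 1/5) × 3² / 8 = 0.8 × 9 / 8 = 0.9 dB.
Output = -43 − 0.9 = -43.9 dBFS.

-43.9 dBFS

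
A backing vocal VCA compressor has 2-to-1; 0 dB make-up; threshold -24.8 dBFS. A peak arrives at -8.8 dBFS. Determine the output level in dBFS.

-16.8 dBFS

The input is 16 dB above the -24.8 dBFS threshold.
The 16 dB excess becomes 8 dB after 2:1 reduction.
So the level is -24.8 + 8 = -16.8 dBFS.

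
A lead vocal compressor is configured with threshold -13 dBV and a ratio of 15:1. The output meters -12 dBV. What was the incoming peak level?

2 dBV

That's 1 dB above the -13 dBV threshold.
Undo the ratio: input overshoot = 1 × 15 = 15 dB, giving input = 2 dBV.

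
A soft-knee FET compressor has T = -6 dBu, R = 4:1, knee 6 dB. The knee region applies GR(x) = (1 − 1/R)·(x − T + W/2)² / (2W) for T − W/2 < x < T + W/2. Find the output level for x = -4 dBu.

x − T + W/2 = -4 − (-6) + 3 = 5.
GR = (1 − 1/4) × 5² / 12 = 0.75 × 25 / 12 = 1.5625 dB.
Output = -4 − 1.5625 = -5.5625 dBu.

-5.5625 dBu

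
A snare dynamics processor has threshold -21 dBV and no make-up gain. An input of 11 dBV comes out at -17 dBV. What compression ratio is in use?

Input overshoot = 11 − (-21) = 32 dB; output overshoot = -17 − (-21) = 4 dB.
Ratio = 32 / 4 = 8.

8:1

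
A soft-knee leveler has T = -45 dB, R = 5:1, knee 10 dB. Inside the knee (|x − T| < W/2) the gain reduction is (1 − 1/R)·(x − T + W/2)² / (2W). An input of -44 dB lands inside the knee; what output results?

-45.44 dB

x − T + W/2 = -44 − (-45) + 5 = 6.
GR = (1 − 1/5) × 6² / 20 = 0.8 × 36 / 20 = 1.44 dB.
Output = -44 − 1.44 = -45.44 dB.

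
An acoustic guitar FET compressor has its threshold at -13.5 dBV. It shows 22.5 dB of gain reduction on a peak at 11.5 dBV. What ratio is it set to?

Input overshoot = 11.5 − (-13.5) = 25 dB.
Output overshoot = 25 − 22.5 = 2.5 dB.
Ratio = input overshoot / output overshoot = 25 / 2.5 = 10.

10:1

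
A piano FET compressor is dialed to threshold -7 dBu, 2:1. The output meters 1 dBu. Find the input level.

The compressed level sits 1 − (-7) = 8 dB over threshold.
Undo the ratio: input overshoot = 8 × 2 = 16 dB, giving input = 9 dBu.

9 dBu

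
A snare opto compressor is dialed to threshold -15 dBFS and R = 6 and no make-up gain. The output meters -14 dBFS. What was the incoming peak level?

The compressed level sits -14 − (-15) = 1 dB over threshold.
Input overshoot = R × output overshoot = 6 dB → input = -15 + 6 = -9 dBFS.

-9 dBFS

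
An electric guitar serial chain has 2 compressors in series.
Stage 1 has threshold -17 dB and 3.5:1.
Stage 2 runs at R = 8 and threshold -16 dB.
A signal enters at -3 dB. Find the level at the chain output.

Stage 1: 14 dB above -17 dB, reduced 3.5:1 to 4 dB above → -13 dB.
Stage 2: overshoot 3 dB → 3/8 = 0.375 dB → -15.625 dB.

-15.625 dB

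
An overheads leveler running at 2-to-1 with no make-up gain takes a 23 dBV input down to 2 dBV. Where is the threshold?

Gain reduction = 23 − 2 = 21 dB; output overshoot = GR / (R − 1) = 21 / 1 = 21 dB.
Threshold = output − output overshoot = 2 − 21 = -19 dBV.

-19 dBV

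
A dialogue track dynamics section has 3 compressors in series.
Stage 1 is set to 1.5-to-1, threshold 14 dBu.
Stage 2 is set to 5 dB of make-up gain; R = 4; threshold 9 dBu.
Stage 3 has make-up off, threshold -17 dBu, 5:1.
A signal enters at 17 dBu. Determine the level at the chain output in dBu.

Stage 1: 3 dB above 14 dBu, reduced 1.5:1 to 2 dB above → 16 dBu.
Stage 2: overshoot 7 dB → 7/4 = 1.75 dB → 10.75 dBu; +5 dB make-up → 15.75 dBu.
Stage 3: overshoot 32.75 dB → 32.75/5 = 6.55 dB → -10.45 dBu.

-10.45 dBu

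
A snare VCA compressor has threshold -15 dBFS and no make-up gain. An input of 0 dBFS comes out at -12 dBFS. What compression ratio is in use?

Input overshoot = 0 − (-15) = 15 dB; output overshoot = -12 − (-15) = 3 dB.
Ratio = 15 / 3 = 5.

5:1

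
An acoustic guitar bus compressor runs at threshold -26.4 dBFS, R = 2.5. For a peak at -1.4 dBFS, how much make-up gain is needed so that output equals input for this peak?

15 dB

Without make-up, output = threshold + overshoot/2.5 = -26.4 + 10 = -16.4 dBFS.
Gap to target: 15 dB.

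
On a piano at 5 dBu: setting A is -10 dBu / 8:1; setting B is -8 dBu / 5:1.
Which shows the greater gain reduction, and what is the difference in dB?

A, by 2.725 dB

A: GR = 15 − 15/8 = 13.125 dB.
B: GR = 13 − 13/5 = 10.4 dB.
A applies 2.725 dB more gain reduction.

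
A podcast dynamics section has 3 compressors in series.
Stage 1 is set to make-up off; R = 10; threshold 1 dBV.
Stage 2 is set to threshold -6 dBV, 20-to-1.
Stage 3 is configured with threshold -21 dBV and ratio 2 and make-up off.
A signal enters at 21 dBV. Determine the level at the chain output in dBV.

-13.275 dBV

Stage 1: 20 dB above 1 dBV, reduced 10:1 to 2 dB above → 3 dBV.
Stage 2: overshoot 9 dB → 9/20 = 0.45 dB → -5.55 dBV.
Stage 3: overshoot 15.45 dB → 15.45/2 = 7.725 dB → -13.275 dBV.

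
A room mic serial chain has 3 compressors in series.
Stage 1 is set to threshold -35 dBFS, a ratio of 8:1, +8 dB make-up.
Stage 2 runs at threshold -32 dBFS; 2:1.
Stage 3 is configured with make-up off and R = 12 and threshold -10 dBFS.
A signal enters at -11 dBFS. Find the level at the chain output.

-28 dBFS

Stage 1: overshoot 24 dB → 24/8 = 3 dB → -32 dBFS; +8 dB make-up → -24 dBFS.
Stage 2: -24 dBFS is 8 dB over -32 dBFS; at 2:1 that becomes 4 dB over, giving -28 dBFS.
Stage 3: -28 dBFS ≤ -10 dBFS, so stage 3 doesn't engage; output -28 dBFS.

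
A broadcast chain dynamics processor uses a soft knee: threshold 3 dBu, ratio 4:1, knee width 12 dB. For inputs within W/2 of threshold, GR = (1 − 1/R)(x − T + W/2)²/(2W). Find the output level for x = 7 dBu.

3.875 dBu

x − T + W/2 = 7 − 3 + 6 = 10.
GR = (1 − 1/4) × 10² / 24 = 0.75 × 100 / 24 = 3.125 dB.
Output = 7 − 3.125 = 3.875 dBu.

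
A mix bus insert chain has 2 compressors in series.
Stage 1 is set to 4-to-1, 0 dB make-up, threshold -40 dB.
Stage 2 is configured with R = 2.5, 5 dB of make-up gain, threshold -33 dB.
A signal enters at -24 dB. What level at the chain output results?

Stage 1: overshoot 16 dB → 16/4 = 4 dB → -36 dB.
Stage 2: -36 dB is at or below the -33 dB threshold — no compression; make-up brings it to -31 dB.

-31 dB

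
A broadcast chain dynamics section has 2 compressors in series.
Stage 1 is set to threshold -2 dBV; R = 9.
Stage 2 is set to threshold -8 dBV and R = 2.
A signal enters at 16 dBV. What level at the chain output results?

Stage 1: 16 dBV is 18 dB over -2 dBV; at 9:1 that becomes 2 dB over, giving 0 dBV.
Stage 2: 0 dBV is 8 dB over -8 dBV; at 2:1 that becomes 4 dB over, giving -4 dBV.

-4 dBV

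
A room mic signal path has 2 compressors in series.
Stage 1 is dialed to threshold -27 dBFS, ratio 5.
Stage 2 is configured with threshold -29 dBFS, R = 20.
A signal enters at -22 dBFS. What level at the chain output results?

Stage 1: 5 dB above -27 dBFS, reduced 5:1 to 1 dB above → -26 dBFS.
Stage 2: 3 dB above -29 dBFS, reduced 20:1 to 0.15 dB above → -28.85 dBFS.

-28.85 dBFS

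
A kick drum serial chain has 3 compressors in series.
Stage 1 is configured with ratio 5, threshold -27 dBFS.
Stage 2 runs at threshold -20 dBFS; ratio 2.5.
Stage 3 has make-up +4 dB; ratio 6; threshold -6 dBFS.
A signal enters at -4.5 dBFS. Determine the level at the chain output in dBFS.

Stage 1: -4.5 dBFS is 22.5 dB over -27 dBFS; at 5:1 that becomes 4.5 dB over, giving -22.5 dBFS.
Stage 2: below threshold (-22.5 ≤ -20); passes unchanged; output -22.5 dBFS.
Stage 3: below threshold (-22.5 ≤ -6); passes unchanged; make-up brings it to -18.5 dBFS.

-18.5 dBFS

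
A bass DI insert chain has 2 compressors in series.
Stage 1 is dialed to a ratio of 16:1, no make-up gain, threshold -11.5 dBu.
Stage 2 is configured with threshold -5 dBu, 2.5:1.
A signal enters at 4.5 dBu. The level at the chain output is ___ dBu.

-10.5 dBu

Stage 1: 16 dB above -11.5 dBu, reduced 16:1 to 1 dB above → -10.5 dBu.
Stage 2: -10.5 dBu ≤ -5 dBu, so stage 2 doesn't engage; output -10.5 dBu.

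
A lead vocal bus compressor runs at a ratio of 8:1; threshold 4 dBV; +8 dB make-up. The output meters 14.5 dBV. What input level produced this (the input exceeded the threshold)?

Remove make-up: 14.5 − 8 = 6.5 dBV.
The compressed level sits 6.5 − 4 = 2.5 dB over threshold.
Input overshoot = R × output overshoot = 20 dB → input = 4 + 20 = 24 dBV.

24 dBV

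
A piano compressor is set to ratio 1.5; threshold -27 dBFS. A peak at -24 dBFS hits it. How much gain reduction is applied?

The signal is 3 dB above threshold.
After 1.5:1 compression the overshoot becomes 3/1.5 = 2 dB.
GR = overshoot in − overshoot out = 3 − 2 = 1 dB.

1 dB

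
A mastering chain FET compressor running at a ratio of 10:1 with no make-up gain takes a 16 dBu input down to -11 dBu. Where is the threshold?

-14 dBu

Gain reduction = 16 − (-11) = 27 dB; output overshoot = GR / (R − 1) = 27 / 9 = 3 dB.
Threshold = output − output overshoot = -11 − 3 = -14 dBu.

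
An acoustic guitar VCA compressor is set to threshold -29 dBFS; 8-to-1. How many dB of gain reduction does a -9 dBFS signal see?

The signal is 20 dB above threshold.
A 8:1 ratio leaves 2.5 dB of that excess.
GR = overshoot in − overshoot out = 20 − 2.5 = 17.5 dB.

17.5 dB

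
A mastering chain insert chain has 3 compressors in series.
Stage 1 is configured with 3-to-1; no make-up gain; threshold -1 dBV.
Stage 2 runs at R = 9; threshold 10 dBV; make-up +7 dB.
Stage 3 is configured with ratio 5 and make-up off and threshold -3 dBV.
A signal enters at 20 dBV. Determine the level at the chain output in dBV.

0.2 dBV

Stage 1: 20 dBV is 21 dB over -1 dBV; at 3:1 that becomes 7 dB over, giving 6 dBV.
Stage 2: below threshold (6 ≤ 10); passes unchanged; make-up brings it to 13 dBV.
Stage 3: 13 dBV is 16 dB over -3 dBV; at 5:1 that becomes 3.2 dB over, giving 0.2 dBV.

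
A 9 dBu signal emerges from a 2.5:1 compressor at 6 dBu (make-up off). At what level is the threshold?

Input is 5 dB above T (since output overshoot × R = input overshoot: (6 − T)·2.5 = 9 − T gives T = 4 dBu).
Check: 4 + (9 − 4)/2.5 = 4 + 2 = 6 dBu. ✓

4 dBu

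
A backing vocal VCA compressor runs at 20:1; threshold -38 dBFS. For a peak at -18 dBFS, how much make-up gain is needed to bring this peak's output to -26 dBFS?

11 dB

The peak compresses to -38 + 20/20 = -37 dBFS.
To reach -26 dBFS requires -26 − (-37) = 11 dB of make-up.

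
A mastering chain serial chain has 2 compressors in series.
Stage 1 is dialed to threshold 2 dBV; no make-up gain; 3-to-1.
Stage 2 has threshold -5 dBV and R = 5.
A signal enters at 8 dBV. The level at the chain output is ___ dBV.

Stage 1: 6 dB above 2 dBV, reduced 3:1 to 2 dB above → 4 dBV.
Stage 2: overshoot 9 dB → 9/5 = 1.8 dB → -3.2 dBV.

-3.2 dBV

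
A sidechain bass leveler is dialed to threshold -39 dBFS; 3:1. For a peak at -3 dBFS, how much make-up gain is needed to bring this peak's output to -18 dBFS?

9 dB

Without make-up, output = threshold + overshoot/3 = -39 + 12 = -27 dBFS.
Gap to target: 9 dB.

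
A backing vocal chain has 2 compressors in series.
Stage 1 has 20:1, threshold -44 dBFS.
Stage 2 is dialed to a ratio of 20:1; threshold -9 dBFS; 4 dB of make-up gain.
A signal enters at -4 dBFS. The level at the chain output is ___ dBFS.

-38 dBFS

Stage 1: 40 dB above -44 dBFS, reduced 20:1 to 2 dB above → -42 dBFS.
Stage 2: below threshold (-42 ≤ -9); passes unchanged; make-up brings it to -38 dBFS.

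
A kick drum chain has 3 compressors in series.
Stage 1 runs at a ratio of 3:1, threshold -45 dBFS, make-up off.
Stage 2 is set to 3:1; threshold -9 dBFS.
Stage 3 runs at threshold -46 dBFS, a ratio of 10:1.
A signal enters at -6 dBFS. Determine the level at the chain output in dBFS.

Stage 1: -6 dBFS is 39 dB over -45 dBFS; at 3:1 that becomes 13 dB over, giving -32 dBFS.
Stage 2: -32 dBFS is at or below the -9 dBFS threshold — no compression; output -32 dBFS.
Stage 3: 14 dB above -46 dBFS, reduced 10:1 to 1.4 dB above → -44.6 dBFS.

-44.6 dBFS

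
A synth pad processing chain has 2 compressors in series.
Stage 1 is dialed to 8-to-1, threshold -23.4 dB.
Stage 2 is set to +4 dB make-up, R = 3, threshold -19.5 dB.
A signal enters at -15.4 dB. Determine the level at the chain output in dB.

-18.4 dB

Stage 1: -15.4 dB is 8 dB over -23.4 dB; at 8:1 that becomes 1 dB over, giving -22.4 dB.
Stage 2: below threshold (-22.4 ≤ -19.5); passes unchanged; make-up brings it to -18.4 dB.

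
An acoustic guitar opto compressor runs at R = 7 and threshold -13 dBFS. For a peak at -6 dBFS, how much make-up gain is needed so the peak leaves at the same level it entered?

6 dB

The peak compresses to -13 + 7/7 = -12 dBFS.
To reach -6 dBFS requires -6 − (-12) = 6 dB of make-up.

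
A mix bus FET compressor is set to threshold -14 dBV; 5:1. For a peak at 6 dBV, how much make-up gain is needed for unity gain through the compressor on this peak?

16 dB

Without make-up, output = threshold + overshoot/5 = -14 + 4 = -10 dBV.
Gap to target: 16 dB.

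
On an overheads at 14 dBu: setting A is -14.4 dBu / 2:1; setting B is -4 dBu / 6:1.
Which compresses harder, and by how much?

A: overshoot 28.4 dB → output overshoot 14.2 dB → GR 14.2 dB.
B: overshoot 18 dB → output overshoot 3 dB → GR 15 dB.
B reduces 0.8 dB more.

B, by 0.8 dB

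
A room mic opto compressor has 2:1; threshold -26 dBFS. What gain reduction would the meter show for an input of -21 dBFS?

The signal is 5 dB above threshold.
A 2:1 ratio leaves 2.5 dB of that excess.
Gain reduction = 5 − 2.5 = 2.5 dB.

2.5 dB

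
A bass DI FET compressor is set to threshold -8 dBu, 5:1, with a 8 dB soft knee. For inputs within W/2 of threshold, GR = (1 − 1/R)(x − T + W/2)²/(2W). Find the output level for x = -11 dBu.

-11.05 dBu

x − T + W/2 = -11 − (-8) + 4 = 1.
GR = (1 − 1/5) × 1² / 16 = 0.8 × 1 / 16 = 0.05 dB.
Output = -11 − 0.05 = -11.05 dBu.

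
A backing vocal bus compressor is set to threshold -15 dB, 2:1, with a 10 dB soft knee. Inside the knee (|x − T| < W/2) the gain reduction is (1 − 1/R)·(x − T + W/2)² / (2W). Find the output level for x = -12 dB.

x − T + W/2 = -12 − (-15) + 5 = 8.
GR = (1 − 1/2) × 8² / 20 = 0.5 × 64 / 20 = 1.6 dB.
Output = -12 − 1.6 = -13.6 dB.

-13.6 dB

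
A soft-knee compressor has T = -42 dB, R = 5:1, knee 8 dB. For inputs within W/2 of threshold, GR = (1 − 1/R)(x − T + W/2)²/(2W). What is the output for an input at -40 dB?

-41.8 dB

x − T + W/2 = -40 − (-42) + 4 = 6.
GR = (1 − 1/5) × 6² / 16 = 0.8 × 36 / 16 = 1.8 dB.
Output = -40 − 1.8 = -41.8 dB.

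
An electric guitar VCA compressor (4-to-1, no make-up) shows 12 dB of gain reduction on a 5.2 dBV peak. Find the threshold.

-10.8 dBV

Input is 16 dB above T (since output overshoot × R = input overshoot: (-6.8 − T)·4 = 5.2 − T gives T = -10.8 dBV).
Check: -10.8 + (5.2 − (-10.8))/4 = -10.8 + 4 = -6.8 dBV. ✓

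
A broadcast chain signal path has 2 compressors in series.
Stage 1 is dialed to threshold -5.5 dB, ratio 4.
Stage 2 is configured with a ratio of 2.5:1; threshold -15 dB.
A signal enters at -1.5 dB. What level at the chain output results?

-10.8 dB

Stage 1: overshoot 4 dB → 4/4 = 1 dB → -4.5 dB.
Stage 2: 10.5 dB above -15 dB, reduced 2.5:1 to 4.2 dB above → -10.8 dB.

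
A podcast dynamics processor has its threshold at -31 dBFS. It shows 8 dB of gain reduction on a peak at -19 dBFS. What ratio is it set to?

Input overshoot = -19 − (-31) = 12 dB.
Output overshoot = 12 − 8 = 4 dB.
Ratio = input overshoot / output overshoot = 12 / 4 = 3.

3:1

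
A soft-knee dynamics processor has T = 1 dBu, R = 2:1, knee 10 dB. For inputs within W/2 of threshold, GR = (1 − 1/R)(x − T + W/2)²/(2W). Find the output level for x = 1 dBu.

0.375 dBu

x − T + W/2 = 1 − 1 + 5 = 5.
GR = (1 − 1/2) × 5² / 20 = 0.5 × 25 / 20 = 0.625 dB.
Output = 1 − 0.625 = 0.375 dBu.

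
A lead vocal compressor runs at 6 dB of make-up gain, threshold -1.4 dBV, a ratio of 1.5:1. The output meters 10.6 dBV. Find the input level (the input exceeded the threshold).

7.6 dBV

Before make-up, the level was 10.6 − 6 = 4.6 dBV.
Post-compression overshoot = 4.6 − (-1.4) = 6 dB.
Undo the ratio: input overshoot = 6 × 1.5 = 9 dB, giving input = 7.6 dBV.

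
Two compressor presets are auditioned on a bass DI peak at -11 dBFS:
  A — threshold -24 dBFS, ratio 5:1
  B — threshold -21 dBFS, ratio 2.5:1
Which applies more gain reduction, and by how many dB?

A: GR = 13 − 13/5 = 10.4 dB.
B: GR = 10 − 10/2.5 = 6 dB.
Difference: 4.4 dB in favour of A.

A, by 4.4 dB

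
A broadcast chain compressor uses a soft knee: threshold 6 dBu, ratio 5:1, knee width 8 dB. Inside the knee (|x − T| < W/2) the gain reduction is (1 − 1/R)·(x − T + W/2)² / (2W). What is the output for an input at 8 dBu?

x − T + W/2 = 8 − 6 + 4 = 6.
GR = (1 − 1/5) × 6² / 16 = 0.8 × 36 / 16 = 1.8 dB.
Output = 8 − 1.8 = 6.2 dBu.

6.2 dBu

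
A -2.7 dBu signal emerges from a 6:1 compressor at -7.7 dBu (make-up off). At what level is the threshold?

-8.7 dBu

Input is 6 dB above T (since output overshoot × R = input overshoot: (-7.7 − T)·6 = -2.7 − T gives T = -8.7 dBu).
Check: -8.7 + (-2.7 − (-8.7))/6 = -8.7 + 1 = -7.7 dBu. ✓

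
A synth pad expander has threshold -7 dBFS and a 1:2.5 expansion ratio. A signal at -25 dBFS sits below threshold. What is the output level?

-52 dBFS

The input is 18 dB below the -7 dBFS threshold.
A 1:2.5 expander multiplies undershoot by 2.5: 18 × 2.5 = 45 dB below threshold.
Output = -7 − 45 = -52 dBFS.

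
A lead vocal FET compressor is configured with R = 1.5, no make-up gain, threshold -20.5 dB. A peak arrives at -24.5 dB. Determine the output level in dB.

-24.5 dB is 4 dB below the -20.5 dB threshold, so no gain reduction is applied.
Output = input = -24.5 dB.

-24.5 dB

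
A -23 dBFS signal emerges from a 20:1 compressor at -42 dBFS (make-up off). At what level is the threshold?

-43 dBFS

Gain reduction = -23 − (-42) = 19 dB; output overshoot = GR / (R − 1) = 19 / 19 = 1 dB.
Threshold = output − output overshoot = -42 − 1 = -43 dBFS.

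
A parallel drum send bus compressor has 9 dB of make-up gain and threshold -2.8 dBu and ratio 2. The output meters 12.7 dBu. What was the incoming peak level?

10.2 dBu

Remove make-up: 12.7 − 9 = 3.7 dBu.
The compressed level sits 3.7 − (-2.8) = 6.5 dB over threshold.
Input overshoot = R × output overshoot = 13 dB → input = -2.8 + 13 = 10.2 dBu.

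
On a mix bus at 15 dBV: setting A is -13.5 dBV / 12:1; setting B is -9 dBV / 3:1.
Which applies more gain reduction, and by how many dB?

A: 28.5 dB over, compressed to 2.375 dB over, so 26.125 dB of GR.
B: 24 dB over, compressed to 8 dB over, so 16 dB of GR.
A reduces 10.125 dB more.

A, by 10.125 dB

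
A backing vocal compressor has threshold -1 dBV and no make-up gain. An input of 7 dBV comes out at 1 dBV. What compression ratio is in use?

4:1

Input overshoot = 7 − (-1) = 8 dB; output overshoot = 1 − (-1) = 2 dB.
Ratio = 8 / 2 = 4.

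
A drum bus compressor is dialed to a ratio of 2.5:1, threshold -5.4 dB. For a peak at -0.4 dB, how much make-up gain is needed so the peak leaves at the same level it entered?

Overshoot 5 dB → 5/2.5 = 2 dB after compression, so the compressed level is -5.4 + 2 = -3.4 dB.
Make-up = target − compressed = -0.4 − (-3.4) = 3 dB.

3 dB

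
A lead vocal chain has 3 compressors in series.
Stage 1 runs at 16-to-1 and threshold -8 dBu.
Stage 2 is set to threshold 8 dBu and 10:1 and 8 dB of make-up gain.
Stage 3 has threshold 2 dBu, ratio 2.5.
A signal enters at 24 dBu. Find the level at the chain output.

2 dBu

Stage 1: 24 dBu is 32 dB over -8 dBu; at 16:1 that becomes 2 dB over, giving -6 dBu.
Stage 2: below threshold (-6 ≤ 8); passes unchanged; make-up brings it to 2 dBu.
Stage 3: below threshold (2 ≤ 2); passes unchanged; output 2 dBu.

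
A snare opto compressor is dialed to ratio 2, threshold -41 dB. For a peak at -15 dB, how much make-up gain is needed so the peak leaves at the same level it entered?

Overshoot 26 dB → 26/2 = 13 dB after compression, so the compressed level is -41 + 13 = -28 dB.
Make-up = target − compressed = -15 − (-28) = 13 dB.

13 dB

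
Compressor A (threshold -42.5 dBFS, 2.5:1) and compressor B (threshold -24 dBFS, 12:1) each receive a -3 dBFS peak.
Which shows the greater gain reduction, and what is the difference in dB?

A: 39.5 dB over, compressed to 15.8 dB over, so 23.7 dB of GR.
B: 21 dB over, compressed to 1.75 dB over, so 19.25 dB of GR.
A applies 4.45 dB more gain reduction.

A, by 4.45 dB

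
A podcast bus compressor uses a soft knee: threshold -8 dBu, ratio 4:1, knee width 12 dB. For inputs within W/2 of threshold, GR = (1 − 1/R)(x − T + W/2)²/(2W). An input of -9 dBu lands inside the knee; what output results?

x − T + W/2 = -9 − (-8) + 6 = 5.
GR = (1 − 1/4) × 5² / 24 = 0.75 × 25 / 24 = 0.78125 dB.
Output = -9 − 0.78125 = -9.78125 dBu.

-9.78125 dBu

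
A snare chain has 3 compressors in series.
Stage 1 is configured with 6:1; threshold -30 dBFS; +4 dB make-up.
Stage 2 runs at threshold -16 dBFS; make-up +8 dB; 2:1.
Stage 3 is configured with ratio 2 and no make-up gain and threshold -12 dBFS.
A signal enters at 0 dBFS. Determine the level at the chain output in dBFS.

-13 dBFS

Stage 1: overshoot 30 dB → 30/6 = 5 dB → -25 dBFS; +4 dB make-up → -21 dBFS.
Stage 2: below threshold (-21 ≤ -16); passes unchanged; make-up brings it to -13 dBFS.
Stage 3: -13 dBFS is at or below the -12 dBFS threshold — no compression; output -13 dBFS.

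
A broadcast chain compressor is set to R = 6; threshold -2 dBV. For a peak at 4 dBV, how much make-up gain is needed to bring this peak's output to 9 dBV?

Without make-up, output = threshold + overshoot/6 = -2 + 1 = -1 dBV.
Gap to target: 10 dB.

10 dB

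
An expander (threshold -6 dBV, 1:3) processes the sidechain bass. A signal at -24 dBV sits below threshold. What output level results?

-60 dBV

Undershoot = (-6) − (-24) = 18 dB.
At 1:3, that expands to 54 dB under threshold.
Output = -6 − 54 = -60 dBV.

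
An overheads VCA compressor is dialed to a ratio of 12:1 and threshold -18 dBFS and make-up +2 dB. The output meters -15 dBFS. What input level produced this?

-6 dBFS

Stripping the +2 dB make-up gives -17 dBFS at the gain stage.
That's 1 dB above the -18 dBFS threshold.
Input overshoot = R × output overshoot = 12 dB → input = -18 + 12 = -6 dBFS.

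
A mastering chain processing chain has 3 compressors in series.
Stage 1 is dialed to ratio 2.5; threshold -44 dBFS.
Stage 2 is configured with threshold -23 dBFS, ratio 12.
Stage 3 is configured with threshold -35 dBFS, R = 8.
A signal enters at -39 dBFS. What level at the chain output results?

-42 dBFS

Stage 1: overshoot 5 dB → 5/2.5 = 2 dB → -42 dBFS.
Stage 2: -42 dBFS ≤ -23 dBFS, so stage 2 doesn't engage; output -42 dBFS.
Stage 3: below threshold (-42 ≤ -35); passes unchanged; output -42 dBFS.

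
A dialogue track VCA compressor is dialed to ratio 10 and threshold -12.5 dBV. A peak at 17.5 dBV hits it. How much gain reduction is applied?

27 dB

17.5 dBV exceeds the threshold by 30 dB.
At 10:1, output sits 30/10 = 3 dB above threshold.
Gain reduction = 30 − 3 = 27 dB.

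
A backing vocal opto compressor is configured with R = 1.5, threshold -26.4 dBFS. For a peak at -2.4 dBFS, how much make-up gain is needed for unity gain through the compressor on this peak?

Overshoot 24 dB → 24/1.5 = 16 dB after compression, so the compressed level is -26.4 + 16 = -10.4 dBFS.
Make-up = target − compressed = -2.4 − (-10.4) = 8 dB.

8 dB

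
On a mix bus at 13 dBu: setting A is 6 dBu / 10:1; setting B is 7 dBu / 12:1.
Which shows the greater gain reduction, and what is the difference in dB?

A, by 0.8 dB

A: GR = 7 − 7/10 = 6.3 dB.
B: GR = 6 − 6/12 = 5.5 dB.
A applies 0.8 dB more gain reduction.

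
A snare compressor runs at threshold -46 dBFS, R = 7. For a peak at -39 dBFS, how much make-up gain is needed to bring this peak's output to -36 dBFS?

9 dB

Overshoot 7 dB → 7/7 = 1 dB after compression, so the compressed level is -46 + 1 = -45 dBFS.
Make-up = target − compressed = -36 − (-45) = 9 dB.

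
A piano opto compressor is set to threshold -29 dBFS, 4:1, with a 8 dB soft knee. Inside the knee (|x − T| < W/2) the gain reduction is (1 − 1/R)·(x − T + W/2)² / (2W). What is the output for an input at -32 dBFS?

x − T + W/2 = -32 − (-29) + 4 = 1.
GR = (1 − 1/4) × 1² / 16 = 0.75 × 1 / 16 = 0.046875 dB.
Output = -32 − 0.046875 = -32.046875 dBFS.

-32.046875 dBFS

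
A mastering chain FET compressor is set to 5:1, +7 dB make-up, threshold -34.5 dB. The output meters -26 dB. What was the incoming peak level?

-27 dB

Remove make-up: -26 − 7 = -33 dB.
Post-compression overshoot = -33 − (-34.5) = 1.5 dB.
Undo the ratio: input overshoot = 1.5 × 5 = 7.5 dB, giving input = -27 dB.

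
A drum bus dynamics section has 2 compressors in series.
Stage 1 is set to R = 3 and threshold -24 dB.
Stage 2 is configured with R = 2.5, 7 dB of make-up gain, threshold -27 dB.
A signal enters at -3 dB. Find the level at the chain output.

-16 dB

Stage 1: 21 dB above -24 dB, reduced 3:1 to 7 dB above → -17 dB.
Stage 2: -17 dB is 10 dB over -27 dB; at 2.5:1 that becomes 4 dB over, giving -23 dB; +7 dB make-up → -16 dB.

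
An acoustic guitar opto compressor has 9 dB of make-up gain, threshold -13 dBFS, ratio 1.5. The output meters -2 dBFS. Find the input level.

Remove make-up: -2 − 9 = -11 dBFS.
That's 2 dB above the -13 dBFS threshold.
Before 1.5:1 compression the overshoot was 2 × 1.5 = 3 dB, so input = -13 + 3 = -10 dBFS.

-10 dBFS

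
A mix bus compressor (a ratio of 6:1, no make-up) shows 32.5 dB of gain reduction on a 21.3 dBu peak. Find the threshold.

Gain reduction = 21.3 − (-11.2) = 32.5 dB; output overshoot = GR / (R − 1) = 32.5 / 5 = 6.5 dB.
Threshold = output − output overshoot = -11.2 − 6.5 = -17.7 dBu.

-17.7 dBu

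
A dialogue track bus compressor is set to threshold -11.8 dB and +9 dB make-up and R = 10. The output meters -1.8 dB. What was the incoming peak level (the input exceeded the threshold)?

-1.8 dB

Before make-up, the level was -1.8 − 9 = -10.8 dB.
Post-compression overshoot = -10.8 − (-11.8) = 1 dB.
Input overshoot = R × output overshoot = 10 dB → input = -11.8 + 10 = -1.8 dB.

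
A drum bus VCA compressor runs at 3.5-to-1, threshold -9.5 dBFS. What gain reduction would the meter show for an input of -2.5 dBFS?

The signal is 7 dB above threshold.
At 3.5:1, output sits 7/3.5 = 2 dB above threshold.
Gain reduction = 7 − 2 = 5 dB.

5 dB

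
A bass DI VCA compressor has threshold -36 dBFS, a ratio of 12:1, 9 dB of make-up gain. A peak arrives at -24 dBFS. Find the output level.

-26 dBFS

Overshoot: -24 − (-36) = 12 dB.
The 12 dB excess becomes 1 dB after 12:1 reduction.
Output = -36 + 1 = -35 dBFS; make-up adds 9 dB, giving -26 dBFS.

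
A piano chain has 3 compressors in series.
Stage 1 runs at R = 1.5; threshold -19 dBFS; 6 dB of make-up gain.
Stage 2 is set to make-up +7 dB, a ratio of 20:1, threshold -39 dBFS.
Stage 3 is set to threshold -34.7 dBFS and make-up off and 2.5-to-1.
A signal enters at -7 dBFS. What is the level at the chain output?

-32.94 dBFS

Stage 1: overshoot 12 dB → 12/1.5 = 8 dB → -11 dBFS; +6 dB make-up → -5 dBFS.
Stage 2: -5 dBFS is 34 dB over -39 dBFS; at 20:1 that becomes 1.7 dB over, giving -37.3 dBFS; +7 dB make-up → -30.3 dBFS.
Stage 3: overshoot 4.4 dB → 4.4/2.5 = 1.76 dB → -32.94 dBFS.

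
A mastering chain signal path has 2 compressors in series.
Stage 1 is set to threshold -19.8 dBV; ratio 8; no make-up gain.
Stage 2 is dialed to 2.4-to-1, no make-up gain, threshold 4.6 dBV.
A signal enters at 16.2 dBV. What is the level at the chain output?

Stage 1: 16.2 dBV is 36 dB over -19.8 dBV; at 8:1 that becomes 4.5 dB over, giving -15.3 dBV.
Stage 2: -15.3 dBV ≤ 4.6 dBV, so stage 2 doesn't engage; output -15.3 dBV.

-15.3 dBV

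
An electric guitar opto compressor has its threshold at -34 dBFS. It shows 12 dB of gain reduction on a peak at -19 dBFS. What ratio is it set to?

5:1

Input overshoot = -19 − (-34) = 15 dB.
Output overshoot = 15 − 12 = 3 dB.
Ratio = input overshoot / output overshoot = 15 / 3 = 5.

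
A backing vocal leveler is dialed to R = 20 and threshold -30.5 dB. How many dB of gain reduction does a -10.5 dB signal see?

19 dB

Overshoot = -10.5 − (-30.5) = 20 dB.
At 20:1, output sits 20/20 = 1 dB above threshold.
Gain reduction = 20 − 1 = 19 dB.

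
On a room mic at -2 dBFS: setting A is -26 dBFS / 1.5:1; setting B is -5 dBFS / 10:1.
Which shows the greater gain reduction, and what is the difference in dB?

A: overshoot 24 dB → output overshoot 16 dB → GR 8 dB.
B: overshoot 3 dB → output overshoot 0.3 dB → GR 2.7 dB.
Difference: 5.3 dB in favour of A.

A, by 5.3 dB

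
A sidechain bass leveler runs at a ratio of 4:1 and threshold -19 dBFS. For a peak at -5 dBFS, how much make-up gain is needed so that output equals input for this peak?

Without make-up, output = threshold + overshoot/4 = -19 + 3.5 = -15.5 dBFS.
Gap to target: 10.5 dB.

10.5 dB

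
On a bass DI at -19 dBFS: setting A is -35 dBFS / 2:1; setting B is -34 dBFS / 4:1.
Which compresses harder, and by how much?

A: 16 dB over, compressed to 8 dB over, so 8 dB of GR.
B: 15 dB over, compressed to 3.75 dB over, so 11.25 dB of GR.
B applies 3.25 dB more gain reduction.

B, by 3.25 dB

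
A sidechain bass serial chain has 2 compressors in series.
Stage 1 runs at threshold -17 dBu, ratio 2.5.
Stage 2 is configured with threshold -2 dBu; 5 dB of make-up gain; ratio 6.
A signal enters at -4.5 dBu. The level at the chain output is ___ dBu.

Stage 1: -4.5 dBu is 12.5 dB over -17 dBu; at 2.5:1 that becomes 5 dB over, giving -12 dBu.
Stage 2: below threshold (-12 ≤ -2); passes unchanged; make-up brings it to -7 dBu.

-7 dBu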